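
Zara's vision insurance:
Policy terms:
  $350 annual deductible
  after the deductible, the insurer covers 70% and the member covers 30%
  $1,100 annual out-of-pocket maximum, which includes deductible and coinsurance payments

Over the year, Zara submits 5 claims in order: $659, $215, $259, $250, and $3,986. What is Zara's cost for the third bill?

$77.70

#1 ($659): $350 to deductible, leaving $309; member's 30% is $92.70. Member pays $442.70; OOP now $442.70.
#2 ($215): deductible already satisfied, so member's share is 30% × $215 = $64.50. Member pays $64.50; OOP now $507.20.
#3 ($259): deductible already satisfied, so member's share is 30% × $259 = $77.70. Member owes $77.70 (running OOP $584.90).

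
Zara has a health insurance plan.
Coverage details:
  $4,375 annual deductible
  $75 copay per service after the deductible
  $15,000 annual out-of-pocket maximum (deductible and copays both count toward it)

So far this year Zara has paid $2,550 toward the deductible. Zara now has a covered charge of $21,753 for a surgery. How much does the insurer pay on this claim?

$19,853

$2,550 of the $4,375 deductible is already met, leaving $1,825.
That leaves $21,753 − $1,825 = $19,928 for the copay.
Copay on this service: $75.
So the patient owes $1,825 + $75 = $1,900 before any cap.
Cumulative spending $2,550 + $1,900 = $4,450 stays under the $15,000 maximum.
Insurer pays the balance: $21,753 − $1,900 = $19,853.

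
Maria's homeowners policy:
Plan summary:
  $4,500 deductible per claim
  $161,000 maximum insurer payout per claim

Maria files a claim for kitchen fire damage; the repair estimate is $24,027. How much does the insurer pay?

$19,527

After the deductible, $24,027 − $4,500 = $19,527 remains.
$19,527 is within the $161,000 limit, so the insurer pays $19,527.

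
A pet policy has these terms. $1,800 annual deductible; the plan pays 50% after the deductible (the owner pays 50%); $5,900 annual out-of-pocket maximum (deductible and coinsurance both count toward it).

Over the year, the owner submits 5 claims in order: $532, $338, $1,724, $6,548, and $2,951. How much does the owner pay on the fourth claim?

$3,274

Claim 1 — $532: fully absorbed by the deductible. Cost to owner: $532. OOP to date $532.
Claim 2 — $338: fully absorbed by the deductible. Cost to owner: $338. OOP to date $870.
Claim 3 — $1,724: deductible takes $930, $794 remains; owner's 50% is $397. Cost to owner: $1,327. OOP to date $2,197.
Claim 4 — $6,548: deductible already satisfied, so owner's share is 50% × $6,548 = $3,274. Owner pays $3,274; OOP now $5,471.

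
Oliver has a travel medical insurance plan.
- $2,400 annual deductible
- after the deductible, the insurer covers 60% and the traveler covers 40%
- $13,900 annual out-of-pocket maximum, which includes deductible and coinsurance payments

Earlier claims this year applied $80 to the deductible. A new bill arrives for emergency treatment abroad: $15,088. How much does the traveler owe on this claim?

$7,427.20

Deductible still to meet: $2,400 − $80 = $2,320.
The remaining $12,768 (= $15,088 − $2,320) moves to coinsurance.
Traveler's 40% share of $12,768 is $5,107.20.
So the traveler owes $2,320 + $5,107.20 = $7,427.20 before any cap.
Cumulative spending $80 + $7,427.20 = $7,507.20 stays under the $13,900 maximum.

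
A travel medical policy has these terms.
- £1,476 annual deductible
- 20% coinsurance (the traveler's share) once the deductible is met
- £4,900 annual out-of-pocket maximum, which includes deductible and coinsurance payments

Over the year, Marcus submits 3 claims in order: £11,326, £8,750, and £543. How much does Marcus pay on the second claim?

Bill 1, £11,326: £1,476 finishes the deductible; £9,850 goes to coinsurance; 20% of £9,850 = £1,970. Traveler owes £3,446 (running OOP £3,446).
Bill 2, £8,750: deductible already satisfied, so traveler's share is 20% × £8,750 = £1,750. Adding that to £3,446 gives £5,196, past the £4,900 cap; traveler pays only £4,900 − £3,446 = £1,454.

£1,454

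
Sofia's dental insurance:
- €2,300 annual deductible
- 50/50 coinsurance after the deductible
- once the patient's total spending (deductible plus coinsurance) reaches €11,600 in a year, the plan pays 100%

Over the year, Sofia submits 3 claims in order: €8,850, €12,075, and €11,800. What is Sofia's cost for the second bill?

€6,025

#1 (€8,850): €2,300 to deductible, leaving €6,550; coinsurance €6,550 × 50% = €3,275. Patient pays €5,575; OOP now €5,575.
#2 (€12,075): deductible already satisfied, so patient's share is 50% × €12,075 = €6,037.50. That would push OOP to €11,612.50, over the €11,600 cap, so patient pays €11,600 − €5,575 = €6,025.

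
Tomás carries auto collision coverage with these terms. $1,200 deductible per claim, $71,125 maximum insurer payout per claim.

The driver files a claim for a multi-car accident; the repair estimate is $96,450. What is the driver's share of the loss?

After the deductible, $96,450 − $1,200 = $95,250 remains.
$95,250 exceeds the $71,125 limit, so the insurer pays the limit: $71,125.
Driver's share is the uncovered remainder: $96,450 − $71,125 = $25,325.

$25,325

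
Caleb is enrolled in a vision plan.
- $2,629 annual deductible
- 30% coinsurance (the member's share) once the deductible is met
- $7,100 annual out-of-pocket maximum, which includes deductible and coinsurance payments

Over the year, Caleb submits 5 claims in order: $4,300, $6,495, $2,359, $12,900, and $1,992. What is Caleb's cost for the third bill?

Claim 1 — $4,300: deductible takes $2,629, $1,671 remains; member's 30% is $501.30. Cost to member: $3,130.30. OOP to date $3,130.30.
Claim 2 — $6,495: deductible already satisfied, so member's share is 30% × $6,495 = $1,948.50. Member owes $1,948.50 (running OOP $5,078.80).
Claim 3 — $2,359: deductible met; 30% of $2,359 = $707.70. Member owes $707.70 (running OOP $5,786.50).

$707.70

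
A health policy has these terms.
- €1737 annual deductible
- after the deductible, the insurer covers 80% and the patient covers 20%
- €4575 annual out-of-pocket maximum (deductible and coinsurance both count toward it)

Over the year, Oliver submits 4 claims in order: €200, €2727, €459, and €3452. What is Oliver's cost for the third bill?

Claim 1 — €200: entire amount goes to the deductible. Patient pays €200; OOP now €200.
Claim 2 — €2727: €1537 finishes the deductible; €1190 goes to coinsurance; 20% of €1190 = €238. Patient pays €1775; OOP now €1975.
Claim 3 — €459: deductible met; 20% of €459 = €91.80. Patient pays €91.80; OOP now €2066.80.

€91.80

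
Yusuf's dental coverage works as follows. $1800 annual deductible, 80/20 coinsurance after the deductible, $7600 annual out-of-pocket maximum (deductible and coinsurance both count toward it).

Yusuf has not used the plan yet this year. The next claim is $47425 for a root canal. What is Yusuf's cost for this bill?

The full $1800 deductible is still open; $1800 of this bill applies to it.
The remaining $45625 (= $47425 − $1800) moves to coinsurance.
Patient's 20% share of $45625 is $9125.
So the patient owes $1800 + $9125 = $10925 before any cap.
Adding $10925 to the $0 already spent would give $10925, which exceeds the $7600 cap; the patient pays just $7600 − $0 = $7600.

$7600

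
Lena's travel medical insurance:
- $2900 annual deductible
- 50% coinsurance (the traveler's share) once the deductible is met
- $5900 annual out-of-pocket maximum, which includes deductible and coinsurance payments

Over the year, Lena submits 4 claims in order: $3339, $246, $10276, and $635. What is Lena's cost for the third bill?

$2657.50

#1 ($3339): $2900 to deductible, leaving $439; 50% of $439 = $219.50. Cost to traveler: $3119.50. OOP to date $3119.50.
#2 ($246): deductible already satisfied, so traveler's share is 50% × $246 = $123. Traveler pays $123; OOP now $3242.50.
#3 ($10276): deductible already satisfied, so traveler's share is 50% × $10276 = $5138. OOP would hit $8380.50 > $5900, so the cap limits the traveler to $5900 − $3242.50 = $2657.50.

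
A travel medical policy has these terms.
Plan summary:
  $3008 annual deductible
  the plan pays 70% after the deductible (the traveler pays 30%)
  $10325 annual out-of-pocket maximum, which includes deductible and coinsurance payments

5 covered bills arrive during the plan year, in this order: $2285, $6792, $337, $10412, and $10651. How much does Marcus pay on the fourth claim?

$3123.60

Claim 1 — $2285: fully absorbed by the deductible. Traveler pays $2285; OOP now $2285.
Claim 2 — $6792: deductible takes $723, $6069 remains; coinsurance $6069 × 30% = $1820.70. Traveler pays $2543.70; OOP now $4828.70.
Claim 3 — $337: deductible met; 30% of $337 = $101.10. Traveler pays $101.10; OOP now $4929.80.
Claim 4 — $10412: deductible met; 30% of $10412 = $3123.60. Traveler owes $3123.60 (running OOP $8053.40).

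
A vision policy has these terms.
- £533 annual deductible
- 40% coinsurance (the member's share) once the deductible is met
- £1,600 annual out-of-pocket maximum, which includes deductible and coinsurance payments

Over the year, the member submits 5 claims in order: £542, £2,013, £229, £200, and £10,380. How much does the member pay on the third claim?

Bill 1, £542: deductible takes £533, £9 remains; 40% of £9 = £3.60. Member owes £536.60 (running OOP £536.60).
Bill 2, £2,013: deductible already satisfied, so member's share is 40% × £2,013 = £805.20. Member owes £805.20 (running OOP £1,341.80).
Bill 3, £229: 40% coinsurance on £229 = £91.60. Cost to member: £91.60. OOP to date £1,433.40.

£91.60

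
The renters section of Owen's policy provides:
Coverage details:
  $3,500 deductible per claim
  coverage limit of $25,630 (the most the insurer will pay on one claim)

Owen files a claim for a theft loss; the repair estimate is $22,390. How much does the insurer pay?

$18,890

Less the $3,500 deductible: $22,390 − $3,500 = $18,890.
$18,890 is within the $25,630 limit, so the insurer pays $18,890.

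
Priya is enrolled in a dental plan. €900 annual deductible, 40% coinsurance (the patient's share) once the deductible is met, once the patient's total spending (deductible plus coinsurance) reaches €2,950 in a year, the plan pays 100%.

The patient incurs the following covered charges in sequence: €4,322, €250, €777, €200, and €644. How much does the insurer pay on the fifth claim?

€453.60

Bill 1, €4,322: deductible takes €900, €3,422 remains; coinsurance €3,422 × 40% = €1,368.80. Cost to patient: €2,268.80. OOP to date €2,268.80. Plan pays €4,322 − €2,268.80 = €2,053.20.
Bill 2, €250: deductible already satisfied, so patient's share is 40% × €250 = €100. Patient owes €100 (running OOP €2,368.80). Plan pays €250 − €100 = €150.
Bill 3, €777: deductible already satisfied, so patient's share is 40% × €777 = €310.80. Patient owes €310.80 (running OOP €2,679.60). Insurer: €777 − €310.80 = €466.20.
Bill 4, €200: 40% coinsurance on €200 = €80. Patient pays €80; OOP now €2,759.60. Plan pays €200 − €80 = €120.
Bill 5, €644: deductible already satisfied, so patient's share is 40% × €644 = €257.60. OOP would hit €3,017.20 > €2,950, so the cap limits the patient to €2,950 − €2,759.60 = €190.40. Insurer: €644 − €190.40 = €453.60.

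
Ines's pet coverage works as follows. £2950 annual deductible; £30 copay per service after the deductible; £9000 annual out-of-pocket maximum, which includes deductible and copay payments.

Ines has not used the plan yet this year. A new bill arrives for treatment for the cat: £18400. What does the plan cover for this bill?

£15420

Nothing has been paid toward the £2950 deductible, so the first £2950 of this charge is applied there.
The remaining £15450 (= £18400 − £2950) moves to the copay.
Copay on this service: £30.
So the owner owes £2950 + £30 = £2980 before any cap.
Total out-of-pocket so far would be £0 + £2980 = £2980, below the £9000 cap — no reduction.
The insurer covers the remainder: £18400 − £2980 = £15420.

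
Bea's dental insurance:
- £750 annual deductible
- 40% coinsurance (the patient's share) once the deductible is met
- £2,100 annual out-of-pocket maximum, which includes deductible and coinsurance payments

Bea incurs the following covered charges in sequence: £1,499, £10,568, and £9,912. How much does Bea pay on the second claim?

Claim 1 — £1,499: £750 finishes the deductible; £749 goes to coinsurance; coinsurance £749 × 40% = £299.60. Cost to patient: £1,049.60. OOP to date £1,049.60.
Claim 2 — £10,568: deductible met; 40% of £10,568 = £4,227.20. Adding that to £1,049.60 gives £5,276.80, past the £2,100 cap; patient pays only £2,100 − £1,049.60 = £1,050.40.

£1,050.40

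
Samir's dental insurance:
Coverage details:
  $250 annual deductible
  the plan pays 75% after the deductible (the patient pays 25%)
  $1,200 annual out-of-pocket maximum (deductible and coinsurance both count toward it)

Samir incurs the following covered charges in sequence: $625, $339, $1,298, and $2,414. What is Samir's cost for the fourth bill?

Claim 1 — $625: $250 to deductible, leaving $375; patient's 25% is $93.75. Patient owes $343.75 (running OOP $343.75).
Claim 2 — $339: 25% coinsurance on $339 = $84.75. Patient owes $84.75 (running OOP $428.50).
Claim 3 — $1,298: 25% coinsurance on $1,298 = $324.50. Patient pays $324.50; OOP now $753.
Claim 4 — $2,414: deductible already satisfied, so patient's share is 25% × $2,414 = $603.50. OOP would hit $1,356.50 > $1,200, so the cap limits the patient to $1,200 − $753 = $447.

$447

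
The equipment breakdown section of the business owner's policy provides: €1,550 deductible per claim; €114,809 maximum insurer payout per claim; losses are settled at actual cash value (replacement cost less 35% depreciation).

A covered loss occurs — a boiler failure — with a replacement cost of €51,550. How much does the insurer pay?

Depreciate 35%: the covered value is €51,550 × 0.65 = €33,507.50.
Less the €1,550 deductible: €33,507.50 − €1,550 = €31,957.50.
€31,957.50 ≤ €114,809, so the limit doesn't bind; insurer pays €31,957.50.

€31,957.50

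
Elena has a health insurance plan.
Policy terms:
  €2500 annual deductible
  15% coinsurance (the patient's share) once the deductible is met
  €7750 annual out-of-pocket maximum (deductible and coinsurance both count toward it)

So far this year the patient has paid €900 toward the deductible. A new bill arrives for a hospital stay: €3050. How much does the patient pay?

€1817.50

Remaining deductible: €2500 − €900 = €1600.
The remaining €1450 (= €3050 − €1600) moves to coinsurance.
Patient's 15% share of €1450 is €217.50.
That puts the patient's cost at €1600 + €217.50 = €1817.50 before any cap.
Year-to-date out-of-pocket becomes €900 + €1817.50 = €2717.50, still under the €7750 maximum, so no cap applies.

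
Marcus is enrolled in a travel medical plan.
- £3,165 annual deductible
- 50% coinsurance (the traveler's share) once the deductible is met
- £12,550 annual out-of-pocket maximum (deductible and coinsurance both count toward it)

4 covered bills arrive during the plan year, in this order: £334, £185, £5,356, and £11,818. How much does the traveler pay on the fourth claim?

#1 (£334): entire amount goes to the deductible. Cost to traveler: £334. OOP to date £334.
#2 (£185): all of it applies to the deductible. Traveler pays £185; OOP now £519.
#3 (£5,356): deductible takes £2,646, £2,710 remains; traveler's 50% is £1,355. Cost to traveler: £4,001. OOP to date £4,520.
#4 (£11,818): deductible already satisfied, so traveler's share is 50% × £11,818 = £5,909. Traveler pays £5,909; OOP now £10,429.

£5,909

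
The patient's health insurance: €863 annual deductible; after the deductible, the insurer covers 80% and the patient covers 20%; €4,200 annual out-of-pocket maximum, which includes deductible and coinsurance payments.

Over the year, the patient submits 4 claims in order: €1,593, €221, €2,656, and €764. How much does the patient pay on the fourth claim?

Claim 1 — €1,593: €863 to deductible, leaving €730; patient's 20% is €146. Patient owes €1,009 (running OOP €1,009).
Claim 2 — €221: 20% coinsurance on €221 = €44.20. Patient owes €44.20 (running OOP €1,053.20).
Claim 3 — €2,656: 20% coinsurance on €2,656 = €531.20. Cost to patient: €531.20. OOP to date €1,584.40.
Claim 4 — €764: deductible met; 20% of €764 = €152.80. Cost to patient: €152.80. OOP to date €1,737.20.

€152.80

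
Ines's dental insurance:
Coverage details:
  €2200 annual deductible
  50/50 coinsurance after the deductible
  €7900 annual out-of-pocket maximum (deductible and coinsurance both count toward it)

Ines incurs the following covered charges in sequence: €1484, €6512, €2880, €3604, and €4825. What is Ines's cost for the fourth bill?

€1362

#1 (€1484): fully absorbed by the deductible. Patient pays €1484; OOP now €1484.
#2 (€6512): deductible takes €716, €5796 remains; patient's 50% is €2898. Patient pays €3614; OOP now €5098.
#3 (€2880): deductible met; 50% of €2880 = €1440. Patient owes €1440 (running OOP €6538).
#4 (€3604): deductible already satisfied, so patient's share is 50% × €3604 = €1802. OOP would hit €8340 > €7900, so the cap limits the patient to €7900 − €6538 = €1362.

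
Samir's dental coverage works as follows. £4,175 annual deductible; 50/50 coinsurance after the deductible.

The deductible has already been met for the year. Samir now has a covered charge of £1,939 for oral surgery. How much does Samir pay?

£969.50

The deductible is already satisfied, so the full bill goes to coinsurance.
Patient's 50% share of £1,939 is £969.50.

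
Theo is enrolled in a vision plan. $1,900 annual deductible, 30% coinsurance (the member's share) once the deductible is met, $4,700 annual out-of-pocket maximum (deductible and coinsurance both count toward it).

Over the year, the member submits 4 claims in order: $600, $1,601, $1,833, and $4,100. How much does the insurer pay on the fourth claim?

Bill 1, $600: fully absorbed by the deductible. Member pays $600; OOP now $600. Insurer: $600 − $600 = $0.
Bill 2, $1,601: $1,300 finishes the deductible; $301 goes to coinsurance; 30% of $301 = $90.30. Cost to member: $1,390.30. OOP to date $1,990.30. Plan pays $1,601 − $1,390.30 = $210.70.
Bill 3, $1,833: 30% coinsurance on $1,833 = $549.90. Member pays $549.90; OOP now $2,540.20. Plan pays $1,833 − $549.90 = $1,283.10.
Bill 4, $4,100: 30% coinsurance on $4,100 = $1,230. Cost to member: $1,230. OOP to date $3,770.20. Plan pays $4,100 − $1,230 = $2,870.

$2,870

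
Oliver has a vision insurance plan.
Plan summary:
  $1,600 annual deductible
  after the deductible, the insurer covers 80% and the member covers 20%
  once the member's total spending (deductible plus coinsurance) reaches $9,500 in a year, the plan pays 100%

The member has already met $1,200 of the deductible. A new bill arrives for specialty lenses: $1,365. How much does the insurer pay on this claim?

$772

Deductible still to meet: $1,600 − $1,200 = $400.
The remaining $965 (= $1,365 − $400) moves to coinsurance.
Member's 20% share of $965 is $193.
That puts the member's cost at $400 + $193 = $593 before any cap.
Total out-of-pocket so far would be $1,200 + $593 = $1,793, below the $9,500 cap — no reduction.
The insurer covers the remainder: $1,365 − $593 = $772.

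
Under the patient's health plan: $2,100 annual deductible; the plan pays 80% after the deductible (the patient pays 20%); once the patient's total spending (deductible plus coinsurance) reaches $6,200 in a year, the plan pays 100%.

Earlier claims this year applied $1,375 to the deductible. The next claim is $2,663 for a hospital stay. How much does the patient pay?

$1,112.60

Deductible still to meet: $2,100 − $1,375 = $725.
The remaining $1,938 (= $2,663 − $725) moves to coinsurance.
20% of $1,938 = $387.60 falls to the patient.
So the patient owes $725 + $387.60 = $1,112.60 before any cap.
Cumulative spending $1,375 + $1,112.60 = $2,487.60 stays under the $6,200 maximum.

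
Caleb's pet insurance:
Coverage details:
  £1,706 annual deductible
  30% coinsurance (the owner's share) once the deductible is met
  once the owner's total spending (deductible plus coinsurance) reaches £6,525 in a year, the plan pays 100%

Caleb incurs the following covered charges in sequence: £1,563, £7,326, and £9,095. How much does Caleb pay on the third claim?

£2,664.10

Bill 1, £1,563: all of it applies to the deductible. Owner pays £1,563; OOP now £1,563.
Bill 2, £7,326: £143 to deductible, leaving £7,183; coinsurance £7,183 × 30% = £2,154.90. Owner owes £2,297.90 (running OOP £3,860.90).
Bill 3, £9,095: 30% coinsurance on £9,095 = £2,728.50. Adding that to £3,860.90 gives £6,589.40, past the £6,525 cap; owner pays only £6,525 − £3,860.90 = £2,664.10.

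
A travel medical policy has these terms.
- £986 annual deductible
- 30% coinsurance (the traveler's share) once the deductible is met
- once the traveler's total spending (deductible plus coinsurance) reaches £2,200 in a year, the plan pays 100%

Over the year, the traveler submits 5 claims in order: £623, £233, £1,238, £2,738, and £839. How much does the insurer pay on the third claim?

£775.60

#1 (£623): entire amount goes to the deductible. Traveler owes £623 (running OOP £623). Insurer: £623 − £623 = £0.
#2 (£233): all of it applies to the deductible. Cost to traveler: £233. OOP to date £856. Insurer: £233 − £233 = £0.
#3 (£1,238): £130 finishes the deductible; £1,108 goes to coinsurance; coinsurance £1,108 × 30% = £332.40. Traveler owes £462.40 (running OOP £1,318.40). Insurer: £1,238 − £462.40 = £775.60.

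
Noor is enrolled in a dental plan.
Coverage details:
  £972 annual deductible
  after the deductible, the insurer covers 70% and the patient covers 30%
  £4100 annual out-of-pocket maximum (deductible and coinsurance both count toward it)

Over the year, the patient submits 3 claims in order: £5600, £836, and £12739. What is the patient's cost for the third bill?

£1488.80

Bill 1, £5600: £972 finishes the deductible; £4628 goes to coinsurance; 30% of £4628 = £1388.40. Patient pays £2360.40; OOP now £2360.40.
Bill 2, £836: 30% coinsurance on £836 = £250.80. Cost to patient: £250.80. OOP to date £2611.20.
Bill 3, £12739: 30% coinsurance on £12739 = £3821.70. That would push OOP to £6432.90, over the £4100 cap, so patient pays £4100 − £2611.20 = £1488.80.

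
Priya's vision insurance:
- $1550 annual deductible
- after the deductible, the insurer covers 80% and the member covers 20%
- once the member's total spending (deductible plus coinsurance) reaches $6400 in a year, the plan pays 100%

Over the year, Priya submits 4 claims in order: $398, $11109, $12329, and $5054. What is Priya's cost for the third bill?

Claim 1 ($398): all of it applies to the deductible. Member pays $398; OOP now $398.
Claim 2 ($11109): $1152 finishes the deductible; $9957 goes to coinsurance; 20% of $9957 = $1991.40. Member owes $3143.40 (running OOP $3541.40).
Claim 3 ($12329): 20% coinsurance on $12329 = $2465.80. Member owes $2465.80 (running OOP $6007.20).

$2465.80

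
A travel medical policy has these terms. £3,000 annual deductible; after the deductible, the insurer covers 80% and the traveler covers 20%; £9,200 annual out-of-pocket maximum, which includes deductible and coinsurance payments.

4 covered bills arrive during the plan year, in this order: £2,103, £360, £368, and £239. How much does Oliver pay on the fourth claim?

Claim 1 — £2,103: fully absorbed by the deductible. Traveler pays £2,103; OOP now £2,103.
Claim 2 — £360: entire amount goes to the deductible. Traveler pays £360; OOP now £2,463.
Claim 3 — £368: fully absorbed by the deductible. Traveler owes £368 (running OOP £2,831).
Claim 4 — £239: £169 finishes the deductible; £70 goes to coinsurance; traveler's 20% is £14. Traveler pays £183; OOP now £3,014.

£183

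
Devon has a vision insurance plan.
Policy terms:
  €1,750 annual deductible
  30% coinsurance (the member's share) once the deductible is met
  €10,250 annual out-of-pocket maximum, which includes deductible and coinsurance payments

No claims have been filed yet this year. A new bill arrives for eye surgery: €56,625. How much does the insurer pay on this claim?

Nothing has been paid toward the €1,750 deductible, so the first €1,750 of this charge is applied there.
That leaves €56,625 − €1,750 = €54,875 for coinsurance.
Coinsurance: €54,875 × 30% = €16,462.50.
Member responsibility before any cap: €1,750 + €16,462.50 = €18,212.50.
Adding €18,212.50 to the €0 already spent would give €18,212.50, which exceeds the €10,250 cap; the member pays just €10,250 − €0 = €10,250.
The plan picks up €56,625 − €10,250 = €46,375.

€46,375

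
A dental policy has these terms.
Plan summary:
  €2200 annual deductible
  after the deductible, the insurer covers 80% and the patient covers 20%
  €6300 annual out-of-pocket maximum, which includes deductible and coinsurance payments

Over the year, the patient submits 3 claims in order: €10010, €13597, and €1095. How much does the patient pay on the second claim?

€2538

Bill 1, €10010: €2200 finishes the deductible; €7810 goes to coinsurance; patient's 20% is €1562. Patient owes €3762 (running OOP €3762).
Bill 2, €13597: 20% coinsurance on €13597 = €2719.40. That would push OOP to €6481.40, over the €6300 cap, so patient pays €6300 − €3762 = €2538.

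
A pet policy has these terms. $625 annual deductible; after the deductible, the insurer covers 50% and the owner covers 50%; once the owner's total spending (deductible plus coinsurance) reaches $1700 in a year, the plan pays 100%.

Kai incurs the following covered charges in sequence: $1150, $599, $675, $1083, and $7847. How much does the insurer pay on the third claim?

$337.50

Bill 1, $1150: $625 finishes the deductible; $525 goes to coinsurance; 50% of $525 = $262.50. Cost to owner: $887.50. OOP to date $887.50. Insurer: $1150 − $887.50 = $262.50.
Bill 2, $599: 50% coinsurance on $599 = $299.50. Owner pays $299.50; OOP now $1187. Plan pays $599 − $299.50 = $299.50.
Bill 3, $675: 50% coinsurance on $675 = $337.50. Cost to owner: $337.50. OOP to date $1524.50. Insurer: $675 − $337.50 = $337.50.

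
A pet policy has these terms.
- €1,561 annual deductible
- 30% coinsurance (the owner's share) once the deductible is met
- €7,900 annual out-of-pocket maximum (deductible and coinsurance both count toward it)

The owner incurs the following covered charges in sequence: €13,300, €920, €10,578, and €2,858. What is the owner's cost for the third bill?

€2,541.30

Claim 1 (€13,300): deductible takes €1,561, €11,739 remains; coinsurance €11,739 × 30% = €3,521.70. Owner owes €5,082.70 (running OOP €5,082.70).
Claim 2 (€920): deductible met; 30% of €920 = €276. Owner owes €276 (running OOP €5,358.70).
Claim 3 (€10,578): deductible already satisfied, so owner's share is 30% × €10,578 = €3,173.40. Adding that to €5,358.70 gives €8,532.10, past the €7,900 cap; owner pays only €7,900 − €5,358.70 = €2,541.30.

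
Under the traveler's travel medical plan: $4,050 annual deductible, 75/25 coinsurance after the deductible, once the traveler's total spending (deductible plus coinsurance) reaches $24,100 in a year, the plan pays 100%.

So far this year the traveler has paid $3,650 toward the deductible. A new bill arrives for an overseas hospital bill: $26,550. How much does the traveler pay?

$6,937.50

$3,650 of the $4,050 deductible is already met, leaving $400.
That leaves $26,550 − $400 = $26,150 for coinsurance.
Coinsurance: $26,150 × 25% = $6,537.50.
That puts the traveler's cost at $400 + $6,537.50 = $6,937.50 before any cap.
Total out-of-pocket so far would be $3,650 + $6,937.50 = $10,587.50, below the $24,100 cap — no reduction.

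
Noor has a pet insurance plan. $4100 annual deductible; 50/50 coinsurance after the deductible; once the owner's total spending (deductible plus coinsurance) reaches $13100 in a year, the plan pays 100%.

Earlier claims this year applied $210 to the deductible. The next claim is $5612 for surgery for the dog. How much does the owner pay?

$4751

Deductible still to meet: $4100 − $210 = $3890.
The remaining $1722 (= $5612 − $3890) moves to coinsurance.
Coinsurance: $1722 × 50% = $861.
That puts the owner's cost at $3890 + $861 = $4751 before any cap.
Year-to-date out-of-pocket becomes $210 + $4751 = $4961, still under the $13100 maximum, so no cap applies.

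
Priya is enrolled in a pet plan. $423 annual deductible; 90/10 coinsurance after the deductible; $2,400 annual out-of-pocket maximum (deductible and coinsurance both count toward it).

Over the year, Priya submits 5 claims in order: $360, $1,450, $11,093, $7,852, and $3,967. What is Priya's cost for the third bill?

$1,109.30

#1 ($360): fully absorbed by the deductible. Owner pays $360; OOP now $360.
#2 ($1,450): $63 to deductible, leaving $1,387; owner's 10% is $138.70. Cost to owner: $201.70. OOP to date $561.70.
#3 ($11,093): deductible already satisfied, so owner's share is 10% × $11,093 = $1,109.30. Owner pays $1,109.30; OOP now $1,671.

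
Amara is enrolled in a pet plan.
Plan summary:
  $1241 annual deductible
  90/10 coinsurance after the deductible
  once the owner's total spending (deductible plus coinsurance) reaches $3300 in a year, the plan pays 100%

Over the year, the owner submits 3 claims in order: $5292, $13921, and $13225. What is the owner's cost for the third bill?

Bill 1, $5292: $1241 to deductible, leaving $4051; coinsurance $4051 × 10% = $405.10. Owner owes $1646.10 (running OOP $1646.10).
Bill 2, $13921: deductible met; 10% of $13921 = $1392.10. Owner pays $1392.10; OOP now $3038.20.
Bill 3, $13225: deductible already satisfied, so owner's share is 10% × $13225 = $1322.50. That would push OOP to $4360.70, over the $3300 cap, so owner pays $3300 − $3038.20 = $261.80.

$261.80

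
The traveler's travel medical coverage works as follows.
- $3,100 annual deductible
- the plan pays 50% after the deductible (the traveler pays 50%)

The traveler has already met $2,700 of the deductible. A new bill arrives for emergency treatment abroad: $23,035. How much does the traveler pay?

$2,700 of the $3,100 deductible is already met, leaving $400.
After the $400 deductible portion, $23,035 − $400 = $22,635 is subject to coinsurance.
Traveler's 50% share of $22,635 is $11,317.50.
That puts the traveler's cost at $400 + $11,317.50 = $11,717.50.

$11,717.50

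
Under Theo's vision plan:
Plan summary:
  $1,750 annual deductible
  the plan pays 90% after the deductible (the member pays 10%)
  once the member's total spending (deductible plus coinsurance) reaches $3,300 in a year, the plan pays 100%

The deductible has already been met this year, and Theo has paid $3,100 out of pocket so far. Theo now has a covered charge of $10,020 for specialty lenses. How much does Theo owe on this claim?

$200

The deductible is already satisfied, so the full bill goes to coinsurance.
10% of $10,020 = $1,002 falls to the member.
That would bring total out-of-pocket to $4,102, past the $3,300 cap. The member is capped at $3,300 − $3,100 = $200 on this claim.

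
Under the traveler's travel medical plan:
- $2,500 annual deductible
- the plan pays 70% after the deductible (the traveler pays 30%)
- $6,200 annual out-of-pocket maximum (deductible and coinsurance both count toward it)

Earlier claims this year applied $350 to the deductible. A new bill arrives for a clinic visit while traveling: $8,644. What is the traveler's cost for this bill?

$4,098.20

$350 of the $2,500 deductible is already met, leaving $2,150.
After the $2,150 deductible portion, $8,644 − $2,150 = $6,494 is subject to coinsurance.
30% of $6,494 = $1,948.20 falls to the traveler.
That puts the traveler's cost at $2,150 + $1,948.20 = $4,098.20 before any cap.
Total out-of-pocket so far would be $350 + $4,098.20 = $4,448.20, below the $6,200 cap — no reduction.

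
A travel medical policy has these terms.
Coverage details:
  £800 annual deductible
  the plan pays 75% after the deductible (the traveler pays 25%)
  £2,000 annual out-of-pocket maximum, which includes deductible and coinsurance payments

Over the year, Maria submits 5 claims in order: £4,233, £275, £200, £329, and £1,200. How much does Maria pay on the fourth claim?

#1 (£4,233): £800 to deductible, leaving £3,433; 25% of £3,433 = £858.25. Traveler pays £1,658.25; OOP now £1,658.25.
#2 (£275): deductible met; 25% of £275 = £68.75. Traveler owes £68.75 (running OOP £1,727).
#3 (£200): deductible already satisfied, so traveler's share is 25% × £200 = £50. Traveler pays £50; OOP now £1,777.
#4 (£329): deductible met; 25% of £329 = £82.25. Traveler owes £82.25 (running OOP £1,859.25).

£82.25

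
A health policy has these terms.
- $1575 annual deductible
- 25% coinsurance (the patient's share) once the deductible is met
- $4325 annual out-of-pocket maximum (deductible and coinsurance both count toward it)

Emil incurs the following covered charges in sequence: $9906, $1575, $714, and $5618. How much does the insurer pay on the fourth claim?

Claim 1 — $9906: $1575 finishes the deductible; $8331 goes to coinsurance; coinsurance $8331 × 25% = $2082.75. Patient owes $3657.75 (running OOP $3657.75). Plan pays $9906 − $3657.75 = $6248.25.
Claim 2 — $1575: deductible met; 25% of $1575 = $393.75. Patient owes $393.75 (running OOP $4051.50). Plan pays $1575 − $393.75 = $1181.25.
Claim 3 — $714: deductible already satisfied, so patient's share is 25% × $714 = $178.50. Patient owes $178.50 (running OOP $4230). Insurer: $714 − $178.50 = $535.50.
Claim 4 — $5618: deductible already satisfied, so patient's share is 25% × $5618 = $1404.50. OOP would hit $5634.50 > $4325, so the cap limits the patient to $4325 − $4230 = $95. Insurer: $5618 − $95 = $5523.

$5523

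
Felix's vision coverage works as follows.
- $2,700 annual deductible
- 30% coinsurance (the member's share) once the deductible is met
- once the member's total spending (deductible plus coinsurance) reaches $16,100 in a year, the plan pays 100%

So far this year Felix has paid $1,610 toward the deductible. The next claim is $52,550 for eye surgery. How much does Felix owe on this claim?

$14,490

$1,610 of the $2,700 deductible is already met, leaving $1,090.
That leaves $52,550 − $1,090 = $51,460 for coinsurance.
30% of $51,460 = $15,438 falls to the member.
Member responsibility before any cap: $1,090 + $15,438 = $16,528.
That would bring total out-of-pocket to $18,138, past the $16,100 cap. The member is capped at $16,100 − $1,610 = $14,490 on this claim.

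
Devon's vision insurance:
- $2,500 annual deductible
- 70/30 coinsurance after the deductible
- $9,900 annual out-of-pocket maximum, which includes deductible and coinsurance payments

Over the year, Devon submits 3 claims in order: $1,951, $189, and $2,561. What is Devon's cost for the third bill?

$1,020.30

Bill 1, $1,951: all of it applies to the deductible. Member owes $1,951 (running OOP $1,951).
Bill 2, $189: fully absorbed by the deductible. Member owes $189 (running OOP $2,140).
Bill 3, $2,561: $360 finishes the deductible; $2,201 goes to coinsurance; 30% of $2,201 = $660.30. Member pays $1,020.30; OOP now $3,160.30.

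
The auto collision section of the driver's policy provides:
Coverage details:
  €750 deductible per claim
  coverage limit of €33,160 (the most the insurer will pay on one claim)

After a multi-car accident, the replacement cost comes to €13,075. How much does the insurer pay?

Less the €750 deductible: €13,075 − €750 = €12,325.
That's under the €33,160 cap, so the insurer reimburses the full €12,325.

€12,325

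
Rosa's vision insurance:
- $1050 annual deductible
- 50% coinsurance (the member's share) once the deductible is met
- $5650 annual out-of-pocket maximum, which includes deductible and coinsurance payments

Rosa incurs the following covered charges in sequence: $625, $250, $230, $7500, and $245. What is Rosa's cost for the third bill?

$202.50

Claim 1 — $625: all of it applies to the deductible. Cost to member: $625. OOP to date $625.
Claim 2 — $250: all of it applies to the deductible. Member pays $250; OOP now $875.
Claim 3 — $230: $175 to deductible, leaving $55; coinsurance $55 × 50% = $27.50. Member pays $202.50; OOP now $1077.50.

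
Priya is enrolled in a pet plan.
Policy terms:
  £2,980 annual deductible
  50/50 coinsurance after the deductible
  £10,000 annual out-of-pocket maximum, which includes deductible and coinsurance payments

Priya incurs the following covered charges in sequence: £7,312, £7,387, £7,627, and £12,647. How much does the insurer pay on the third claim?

#1 (£7,312): £2,980 to deductible, leaving £4,332; 50% of £4,332 = £2,166. Owner owes £5,146 (running OOP £5,146). Insurer: £7,312 − £5,146 = £2,166.
#2 (£7,387): deductible already satisfied, so owner's share is 50% × £7,387 = £3,693.50. Owner owes £3,693.50 (running OOP £8,839.50). Insurer: £7,387 − £3,693.50 = £3,693.50.
#3 (£7,627): 50% coinsurance on £7,627 = £3,813.50. OOP would hit £12,653 > £10,000, so the cap limits the owner to £10,000 − £8,839.50 = £1,160.50. Plan pays £7,627 − £1,160.50 = £6,466.50.

£6,466.50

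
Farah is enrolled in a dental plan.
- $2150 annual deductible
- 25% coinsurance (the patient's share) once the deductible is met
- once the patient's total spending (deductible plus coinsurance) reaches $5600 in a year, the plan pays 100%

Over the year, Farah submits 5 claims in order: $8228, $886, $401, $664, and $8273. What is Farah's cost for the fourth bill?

Claim 1 — $8228: $2150 finishes the deductible; $6078 goes to coinsurance; coinsurance $6078 × 25% = $1519.50. Patient owes $3669.50 (running OOP $3669.50).
Claim 2 — $886: 25% coinsurance on $886 = $221.50. Patient pays $221.50; OOP now $3891.
Claim 3 — $401: 25% coinsurance on $401 = $100.25. Patient pays $100.25; OOP now $3991.25.
Claim 4 — $664: 25% coinsurance on $664 = $166. Patient owes $166 (running OOP $4157.25).

$166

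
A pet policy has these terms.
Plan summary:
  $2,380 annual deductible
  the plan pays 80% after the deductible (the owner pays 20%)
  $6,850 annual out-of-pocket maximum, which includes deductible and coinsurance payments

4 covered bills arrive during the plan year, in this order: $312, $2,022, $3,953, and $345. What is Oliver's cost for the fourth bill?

#1 ($312): fully absorbed by the deductible. Owner owes $312 (running OOP $312).
#2 ($2,022): all of it applies to the deductible. Cost to owner: $2,022. OOP to date $2,334.
#3 ($3,953): $46 finishes the deductible; $3,907 goes to coinsurance; 20% of $3,907 = $781.40. Owner owes $827.40 (running OOP $3,161.40).
#4 ($345): deductible met; 20% of $345 = $69. Cost to owner: $69. OOP to date $3,230.40.

$69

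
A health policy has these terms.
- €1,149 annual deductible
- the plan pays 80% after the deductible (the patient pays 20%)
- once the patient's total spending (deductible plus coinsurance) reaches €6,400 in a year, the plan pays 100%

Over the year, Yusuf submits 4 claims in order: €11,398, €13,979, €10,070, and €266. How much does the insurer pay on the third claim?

Claim 1 — €11,398: €1,149 finishes the deductible; €10,249 goes to coinsurance; 20% of €10,249 = €2,049.80. Patient pays €3,198.80; OOP now €3,198.80. Plan pays €11,398 − €3,198.80 = €8,199.20.
Claim 2 — €13,979: deductible met; 20% of €13,979 = €2,795.80. Patient pays €2,795.80; OOP now €5,994.60. Plan pays €13,979 − €2,795.80 = €11,183.20.
Claim 3 — €10,070: deductible met; 20% of €10,070 = €2,014. Adding that to €5,994.60 gives €8,008.60, past the €6,400 cap; patient pays only €6,400 − €5,994.60 = €405.40. Plan pays €10,070 − €405.40 = €9,664.60.

€9,664.60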